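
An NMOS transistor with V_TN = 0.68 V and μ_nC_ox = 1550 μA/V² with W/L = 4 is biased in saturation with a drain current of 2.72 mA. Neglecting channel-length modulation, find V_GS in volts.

k_n = μ_nC_ox · (W/L) = 6.2 mA/V².
In saturation I_D = ½ k_n (V_GS − V_TN)², so V_GS − V_TN = √(2 I_D / k_n) = √(2 × 2.72 / 6.2) = 0.937 V.
V_GS = 0.68 + 0.937 = 1.62 V.

V_GS = 1.62 V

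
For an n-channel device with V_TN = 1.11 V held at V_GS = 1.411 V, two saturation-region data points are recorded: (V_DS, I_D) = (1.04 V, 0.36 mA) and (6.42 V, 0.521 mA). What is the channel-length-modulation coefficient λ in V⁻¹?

λ = 0.0910 V⁻¹

With V_GS fixed, I_D ∝ (1 + λ V_DS) in saturation, so I_D2/I_D1 = (1 + λ V_DS2)/(1 + λ V_DS1).
0.521/0.36 = 1.447 = (1 + 6.42 λ)/(1 + 1.04 λ).
Solving: λ (I_D1 V_DS2 − I_D2 V_DS1) = I_D2 − I_D1, so λ = (0.521 − 0.36) / (0.36 × 6.42 − 0.521 × 1.04) = 0.161 / 1.77 = 0.091 V⁻¹.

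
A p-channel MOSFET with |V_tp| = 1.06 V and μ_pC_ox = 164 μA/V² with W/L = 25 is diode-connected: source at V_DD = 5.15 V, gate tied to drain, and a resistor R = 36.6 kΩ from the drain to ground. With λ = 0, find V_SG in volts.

With gate tied to drain, V_SG = V_SD ≥ V_SG − |V_tp|, so the device is in saturation.
k_p = μ_pC_ox · (W/L) = 4.1 mA/V².
KCL at the drain: ½ k_p (V_SG − |V_tp|)² = (V_DD − V_SG)/R.
Let x = V_SG − 1.06. Then 75 x² + x − 4.09 = 0, giving x = 0.227 V (positive root), so V_SG = 1.29 V.
I_D = (V_DD − V_SG)/R = (5.15 − 1.29) / 36.6 = 0.106 mA.

V_SG = 1.29 V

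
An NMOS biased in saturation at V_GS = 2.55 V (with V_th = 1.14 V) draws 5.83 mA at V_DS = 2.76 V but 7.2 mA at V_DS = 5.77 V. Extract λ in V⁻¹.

λ = 0.0995 V⁻¹

With V_GS fixed, I_D ∝ (1 + λ V_DS) in saturation, so I_D2/I_D1 = (1 + λ V_DS2)/(1 + λ V_DS1).
7.2/5.83 = 1.235 = (1 + 5.77 λ)/(1 + 2.76 λ).
Solving: λ (I_D1 V_DS2 − I_D2 V_DS1) = I_D2 − I_D1, so λ = (7.2 − 5.83) / (5.83 × 5.77 − 7.2 × 2.76) = 1.37 / 13.8 = 0.0995 V⁻¹.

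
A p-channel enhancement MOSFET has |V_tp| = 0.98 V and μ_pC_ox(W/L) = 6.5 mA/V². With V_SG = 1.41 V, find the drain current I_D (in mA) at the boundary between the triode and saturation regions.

I_D = 0.601 mA

At the boundary V_SD = V_ov = V_SG − |V_tp| = 1.41 − 0.98 = 0.43 V.
I_D = ½ k_p V_ov² = 0.5 × 6.5 × 0.43² = 0.601 mA.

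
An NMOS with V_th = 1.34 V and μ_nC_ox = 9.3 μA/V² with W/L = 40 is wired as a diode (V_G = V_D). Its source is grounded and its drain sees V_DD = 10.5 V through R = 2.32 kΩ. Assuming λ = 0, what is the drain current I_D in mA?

I_D = 2.40 mA

With gate tied to drain, V_GS = V_DS ≥ V_GS − V_th, so the device is in saturation.
k_n = μ_nC_ox · (W/L) = 0.372 mA/V².
KCL at the drain: ½ k_n (V_GS − V_th)² = (V_DD − V_GS)/R.
Let x = V_GS − 1.34. Then 0.432 x² + x − 9.16 = 0, giving x = 3.59 V (positive root), so V_GS = 4.93 V.
I_D = (V_DD − V_GS)/R = (10.5 − 4.93) / 2.32 = 2.4 mA.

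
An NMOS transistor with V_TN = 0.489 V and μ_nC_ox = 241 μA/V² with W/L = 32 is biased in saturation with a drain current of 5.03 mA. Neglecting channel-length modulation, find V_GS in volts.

k_n = μ_nC_ox · (W/L) = 7.712 mA/V².
In saturation I_D = ½ k_n (V_GS − V_TN)², so V_GS − V_TN = √(2 I_D / k_n) = √(2 × 5.03 / 7.712) = 1.14 V.
V_GS = 0.489 + 1.14 = 1.63 V.

V_GS = 1.63 V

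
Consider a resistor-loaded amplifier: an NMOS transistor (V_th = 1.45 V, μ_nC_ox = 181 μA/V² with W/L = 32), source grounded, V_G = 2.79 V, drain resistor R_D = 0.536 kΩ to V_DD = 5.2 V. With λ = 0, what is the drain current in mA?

V_GS = V_G = 2.79 V, so V_ov = 2.79 − 1.45 = 1.34 V.
k_n = μ_nC_ox · (W/L) = 5.792 mA/V².
Assume saturation: I_D = ½ k_n V_ov² = 0.5 × 5.792 × 1.34² = 5.2 mA, giving V_DS = V_DD − I_D R_D = 5.2 − 5.2 × 0.536 = 2.41 V.
V_DS = 2.41 V ≥ V_ov = 1.34 V, confirming saturation.

I_D = 5.20 mA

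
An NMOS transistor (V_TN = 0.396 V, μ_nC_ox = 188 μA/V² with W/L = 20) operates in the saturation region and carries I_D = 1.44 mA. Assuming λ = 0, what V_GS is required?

k_n = μ_nC_ox · (W/L) = 3.76 mA/V².
In saturation I_D = ½ k_n (V_GS − V_TN)², so V_GS − V_TN = √(2 I_D / k_n) = √(2 × 1.44 / 3.76) = 0.875 V.
V_GS = 0.396 + 0.875 = 1.27 V.

V_GS = 1.27 V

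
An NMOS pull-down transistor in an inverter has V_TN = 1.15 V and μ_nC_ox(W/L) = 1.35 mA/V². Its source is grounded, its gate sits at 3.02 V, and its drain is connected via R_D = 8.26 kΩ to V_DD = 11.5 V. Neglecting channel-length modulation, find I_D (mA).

V_GS = V_G = 3.02 V, so V_ov = 3.02 − 1.15 = 1.87 V.
Assume saturation: I_D = ½ k_n V_ov² = 0.5 × 1.35 × 1.87² = 2.36 mA, giving V_DS = V_DD − I_D R_D = 11.5 − 2.36 × 8.26 = -8 V.
But -8 V < V_ov = 1.87 V, so the device is actually in triode.
In triode I_D = k_n[V_ov V_DS − ½ V_DS²] and I_D = (V_DD − V_DS)/R_D. Equating: 5.58 V_DS² − 21.85 V_DS + 11.5 = 0, giving V_DS = 0.626 V (the root below V_ov).
I_D = (11.5 − 0.626) / 8.26 = 1.32 mA.

I_D = 1.32 mA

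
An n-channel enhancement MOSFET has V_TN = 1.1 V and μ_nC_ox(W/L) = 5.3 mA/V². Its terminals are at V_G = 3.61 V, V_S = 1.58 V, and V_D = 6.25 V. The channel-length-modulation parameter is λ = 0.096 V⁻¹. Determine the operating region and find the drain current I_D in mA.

V_GS = V_G − V_S = 3.61 − 1.58 = 2.03 V; V_DS = V_D − V_S = 6.25 − 1.58 = 4.67 V.
V_ov = V_GS − V_TN = 2.03 − 1.1 = 0.93 V.
Since V_DS = 4.67 V ≥ V_ov = 0.93 V, the device is in saturation.
I_D = ½ k_n V_ov² (1 + λ V_DS) = 0.5 × 5.3 × 0.93² × (1 + 0.096 × 4.67) = 3.32 mA.

Saturation; I_D = 3.32 mA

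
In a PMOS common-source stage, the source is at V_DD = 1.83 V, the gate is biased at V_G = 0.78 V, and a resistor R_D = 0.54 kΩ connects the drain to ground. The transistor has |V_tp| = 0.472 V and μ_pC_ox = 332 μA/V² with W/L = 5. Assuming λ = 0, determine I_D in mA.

I_D = 0.277 mA

V_SG = V_DD − V_G = 1.83 − 0.78 = 1.05 V, so V_ov = 1.05 − 0.472 = 0.578 V.
k_p = μ_pC_ox · (W/L) = 1.66 mA/V².
Assume saturation: I_D = ½ k_p V_ov² = 0.5 × 1.66 × 0.578² = 0.277 mA, giving V_SD = V_DD − I_D R_D = 1.83 − 0.277 × 0.54 = 1.68 V.
V_SD = 1.68 V ≥ V_ov = 0.578 V, confirming saturation.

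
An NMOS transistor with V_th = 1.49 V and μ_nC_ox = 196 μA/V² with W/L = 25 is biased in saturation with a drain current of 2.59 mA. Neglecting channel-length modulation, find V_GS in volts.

k_n = μ_nC_ox · (W/L) = 4.9 mA/V².
In saturation I_D = ½ k_n (V_GS − V_th)², so V_GS − V_th = √(2 I_D / k_n) = √(2 × 2.59 / 4.9) = 1.03 V.
V_GS = 1.49 + 1.03 = 2.52 V.

V_GS = 2.52 V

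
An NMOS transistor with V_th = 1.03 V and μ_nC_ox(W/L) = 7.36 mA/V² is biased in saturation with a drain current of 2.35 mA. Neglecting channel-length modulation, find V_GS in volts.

In saturation I_D = ½ k_n (V_GS − V_th)², so V_GS − V_th = √(2 I_D / k_n) = √(2 × 2.35 / 7.36) = 0.799 V.
V_GS = 1.03 + 0.799 = 1.83 V.

V_GS = 1.83 V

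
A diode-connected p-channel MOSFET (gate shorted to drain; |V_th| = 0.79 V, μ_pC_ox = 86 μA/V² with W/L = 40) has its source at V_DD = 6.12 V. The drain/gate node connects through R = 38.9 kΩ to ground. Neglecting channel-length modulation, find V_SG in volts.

With gate tied to drain, V_SG = V_SD ≥ V_SG − |V_th|, so the device is in saturation.
k_p = μ_pC_ox · (W/L) = 3.44 mA/V².
KCL at the drain: ½ k_p (V_SG − |V_th|)² = (V_DD − V_SG)/R.
Let x = V_SG − 0.79. Then 66.9 x² + x − 5.33 = 0, giving x = 0.275 V (positive root), so V_SG = 1.06 V.
I_D = (V_DD − V_SG)/R = (6.12 − 1.06) / 38.9 = 0.13 mA.

V_SG = 1.06 V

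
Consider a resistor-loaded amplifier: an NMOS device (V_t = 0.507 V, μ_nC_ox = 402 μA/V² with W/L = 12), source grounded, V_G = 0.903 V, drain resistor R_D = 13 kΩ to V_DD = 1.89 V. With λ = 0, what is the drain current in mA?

I_D = 0.139 mA

V_GS = V_G = 0.903 V, so V_ov = 0.903 − 0.507 = 0.396 V.
k_n = μ_nC_ox · (W/L) = 4.824 mA/V².
Assume saturation: I_D = ½ k_n V_ov² = 0.5 × 4.824 × 0.396² = 0.378 mA, giving V_DS = V_DD − I_D R_D = 1.89 − 0.378 × 13 = -3.03 V.
But -3.03 V < V_ov = 0.396 V, so the device is actually in triode.
In triode I_D = k_n[V_ov V_DS − ½ V_DS²] and I_D = (V_DD − V_DS)/R_D. Equating: 31.4 V_DS² − 25.83 V_DS + 1.89 = 0, giving V_DS = 0.0812 V (the root below V_ov).
I_D = (1.89 − 0.0812) / 13 = 0.139 mA.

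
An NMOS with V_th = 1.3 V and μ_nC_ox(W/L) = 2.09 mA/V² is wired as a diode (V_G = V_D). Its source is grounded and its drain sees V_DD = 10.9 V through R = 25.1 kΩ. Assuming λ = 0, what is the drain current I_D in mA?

I_D = 0.359 mA

With gate tied to drain, V_GS = V_DS ≥ V_GS − V_th, so the device is in saturation.
KCL at the drain: ½ k_n (V_GS − V_th)² = (V_DD − V_GS)/R.
Let x = V_GS − 1.3. Then 26.2 x² + x − 9.6 = 0, giving x = 0.586 V (positive root), so V_GS = 1.89 V.
I_D = (V_DD − V_GS)/R = (10.9 − 1.89) / 25.1 = 0.359 mA.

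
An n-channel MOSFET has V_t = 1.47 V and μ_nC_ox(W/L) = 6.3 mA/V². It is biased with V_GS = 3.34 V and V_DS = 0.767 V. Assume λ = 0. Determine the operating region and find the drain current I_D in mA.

Triode; I_D = 7.18 mA

V_ov = V_GS − V_t = 3.34 − 1.47 = 1.87 V.
Since V_DS = 0.767 V < V_ov = 1.87 V, the device is in the triode region.
I_D = k_n [V_ov · V_DS − ½ V_DS²] = 6.3 × [1.87 × 0.767 − 0.5 × 0.767²] = 7.18 mA.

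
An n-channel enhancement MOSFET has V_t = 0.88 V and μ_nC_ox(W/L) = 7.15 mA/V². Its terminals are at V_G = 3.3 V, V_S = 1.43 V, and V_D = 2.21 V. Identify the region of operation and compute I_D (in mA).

V_GS = V_G − V_S = 3.3 − 1.43 = 1.87 V; V_DS = V_D − V_S = 2.21 − 1.43 = 0.78 V.
V_ov = V_GS − V_t = 1.87 − 0.88 = 0.99 V.
Since V_DS = 0.78 V < V_ov = 0.99 V, the device is in the triode region.
I_D = k_n [V_ov · V_DS − ½ V_DS²] = 7.15 × [0.99 × 0.78 − 0.5 × 0.78²] = 3.35 mA.

Triode; I_D = 3.35 mA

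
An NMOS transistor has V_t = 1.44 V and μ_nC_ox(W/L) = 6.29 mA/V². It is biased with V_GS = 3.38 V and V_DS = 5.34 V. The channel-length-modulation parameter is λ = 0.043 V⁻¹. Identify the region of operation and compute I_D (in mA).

V_ov = V_GS − V_t = 3.38 − 1.44 = 1.94 V.
Since V_DS = 5.34 V ≥ V_ov = 1.94 V, the device is in saturation.
I_D = ½ k_n V_ov² (1 + λ V_DS) = 0.5 × 6.29 × 1.94² × (1 + 0.043 × 5.34) = 14.6 mA.

Saturation; I_D = 14.6 mA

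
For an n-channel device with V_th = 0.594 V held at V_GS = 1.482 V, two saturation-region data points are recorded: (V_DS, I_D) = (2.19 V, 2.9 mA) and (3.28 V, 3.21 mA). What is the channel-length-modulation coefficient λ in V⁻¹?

λ = 0.125 V⁻¹

With V_GS fixed, I_D ∝ (1 + λ V_DS) in saturation, so I_D2/I_D1 = (1 + λ V_DS2)/(1 + λ V_DS1).
3.21/2.9 = 1.107 = (1 + 3.28 λ)/(1 + 2.19 λ).
Solving: λ (I_D1 V_DS2 − I_D2 V_DS1) = I_D2 − I_D1, so λ = (3.21 − 2.9) / (2.9 × 3.28 − 3.21 × 2.19) = 0.31 / 2.48 = 0.125 V⁻¹.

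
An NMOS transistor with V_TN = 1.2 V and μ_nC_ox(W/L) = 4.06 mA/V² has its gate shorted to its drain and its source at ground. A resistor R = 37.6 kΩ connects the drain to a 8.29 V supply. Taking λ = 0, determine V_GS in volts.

V_GS = 1.50 V

With gate tied to drain, V_GS = V_DS ≥ V_GS − V_TN, so the device is in saturation.
KCL at the drain: ½ k_n (V_GS − V_TN)² = (V_DD − V_GS)/R.
Let x = V_GS − 1.2. Then 76.3 x² + x − 7.09 = 0, giving x = 0.298 V (positive root), so V_GS = 1.5 V.
I_D = (V_DD − V_GS)/R = (8.29 − 1.5) / 37.6 = 0.181 mA.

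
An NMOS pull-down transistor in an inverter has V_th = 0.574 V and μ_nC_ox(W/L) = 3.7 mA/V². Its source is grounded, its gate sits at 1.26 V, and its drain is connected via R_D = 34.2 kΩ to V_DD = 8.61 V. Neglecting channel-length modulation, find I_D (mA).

V_GS = V_G = 1.26 V, so V_ov = 1.26 − 0.574 = 0.686 V.
Assume saturation: I_D = ½ k_n V_ov² = 0.5 × 3.7 × 0.686² = 0.871 mA, giving V_DS = V_DD − I_D R_D = 8.61 − 0.871 × 34.2 = -21.2 V.
But -21.2 V < V_ov = 0.686 V, so the device is actually in triode.
In triode I_D = k_n[V_ov V_DS − ½ V_DS²] and I_D = (V_DD − V_DS)/R_D. Equating: 63.3 V_DS² − 87.81 V_DS + 8.61 = 0, giving V_DS = 0.106 V (the root below V_ov).
I_D = (8.61 − 0.106) / 34.2 = 0.249 mA.

I_D = 0.249 mA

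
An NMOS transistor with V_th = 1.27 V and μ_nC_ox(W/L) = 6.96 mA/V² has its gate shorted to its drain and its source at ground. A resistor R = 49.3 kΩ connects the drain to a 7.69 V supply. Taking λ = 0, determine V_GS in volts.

With gate tied to drain, V_GS = V_DS ≥ V_GS − V_th, so the device is in saturation.
KCL at the drain: ½ k_n (V_GS − V_th)² = (V_DD − V_GS)/R.
Let x = V_GS − 1.27. Then 172 x² + x − 6.42 = 0, giving x = 0.191 V (positive root), so V_GS = 1.46 V.
I_D = (V_DD − V_GS)/R = (7.69 − 1.46) / 49.3 = 0.126 mA.

V_GS = 1.46 V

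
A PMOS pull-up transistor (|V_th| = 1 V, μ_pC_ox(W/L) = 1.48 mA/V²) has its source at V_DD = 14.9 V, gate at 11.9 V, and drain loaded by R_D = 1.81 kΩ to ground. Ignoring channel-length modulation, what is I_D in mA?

V_SG = V_DD − V_G = 14.9 − 11.9 = 3 V, so V_ov = 3 − 1 = 2 V.
Assume saturation: I_D = ½ k_p V_ov² = 0.5 × 1.48 × 2² = 2.96 mA, giving V_SD = V_DD − I_D R_D = 14.9 − 2.96 × 1.81 = 9.54 V.
V_SD = 9.54 V ≥ V_ov = 2 V, confirming saturation.

I_D = 2.96 mA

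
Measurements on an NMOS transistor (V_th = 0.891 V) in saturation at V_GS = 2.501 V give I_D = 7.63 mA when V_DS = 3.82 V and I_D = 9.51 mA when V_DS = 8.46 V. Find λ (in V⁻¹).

With V_GS fixed, I_D ∝ (1 + λ V_DS) in saturation, so I_D2/I_D1 = (1 + λ V_DS2)/(1 + λ V_DS1).
9.51/7.63 = 1.246 = (1 + 8.46 λ)/(1 + 3.82 λ).
Solving: λ (I_D1 V_DS2 − I_D2 V_DS1) = I_D2 − I_D1, so λ = (9.51 − 7.63) / (7.63 × 8.46 − 9.51 × 3.82) = 1.88 / 28.2 = 0.0666 V⁻¹.

λ = 0.0666 V⁻¹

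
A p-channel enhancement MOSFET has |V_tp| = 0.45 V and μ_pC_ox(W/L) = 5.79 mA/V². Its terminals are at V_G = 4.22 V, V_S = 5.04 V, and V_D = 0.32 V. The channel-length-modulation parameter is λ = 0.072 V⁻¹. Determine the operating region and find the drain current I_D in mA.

Saturation; I_D = 0.531 mA

V_SG = V_S − V_G = 5.04 − 4.22 = 0.82 V; V_SD = V_S − V_D = 5.04 − 0.32 = 4.72 V.
V_ov = V_SG − |V_tp| = 0.82 − 0.45 = 0.37 V.
Since V_SD = 4.72 V ≥ V_ov = 0.37 V, the device is in saturation.
I_D = ½ k_p V_ov² (1 + λ V_SD) = 0.5 × 5.79 × 0.37² × (1 + 0.072 × 4.72) = 0.531 mA.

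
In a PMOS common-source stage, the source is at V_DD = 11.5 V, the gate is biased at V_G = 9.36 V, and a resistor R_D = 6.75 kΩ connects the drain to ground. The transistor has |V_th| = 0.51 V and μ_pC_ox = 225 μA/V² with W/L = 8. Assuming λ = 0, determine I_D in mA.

I_D = 1.60 mA

V_SG = V_DD − V_G = 11.5 − 9.36 = 2.14 V, so V_ov = 2.14 − 0.51 = 1.63 V.
k_p = μ_pC_ox · (W/L) = 1.8 mA/V².
Assume saturation: I_D = ½ k_p V_ov² = 0.5 × 1.8 × 1.63² = 2.39 mA, giving V_SD = V_DD − I_D R_D = 11.5 − 2.39 × 6.75 = -4.64 V.
But -4.64 V < V_ov = 1.63 V, so the device is actually in triode.
In triode I_D = k_p[V_ov V_SD − ½ V_SD²] and I_D = (V_DD − V_SD)/R_D. Equating: 6.08 V_SD² − 20.8 V_SD + 11.5 = 0, giving V_SD = 0.693 V (the root below V_ov).
I_D = (11.5 − 0.693) / 6.75 = 1.6 mA.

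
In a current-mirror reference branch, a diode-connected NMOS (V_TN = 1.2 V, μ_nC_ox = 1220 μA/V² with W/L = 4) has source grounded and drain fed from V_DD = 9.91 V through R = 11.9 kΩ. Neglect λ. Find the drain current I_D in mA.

I_D = 0.687 mA

With gate tied to drain, V_GS = V_DS ≥ V_GS − V_TN, so the device is in saturation.
k_n = μ_nC_ox · (W/L) = 4.88 mA/V².
KCL at the drain: ½ k_n (V_GS − V_TN)² = (V_DD − V_GS)/R.
Let x = V_GS − 1.2. Then 29 x² + x − 8.71 = 0, giving x = 0.531 V (positive root), so V_GS = 1.73 V.
I_D = (V_DD − V_GS)/R = (9.91 − 1.73) / 11.9 = 0.687 mA.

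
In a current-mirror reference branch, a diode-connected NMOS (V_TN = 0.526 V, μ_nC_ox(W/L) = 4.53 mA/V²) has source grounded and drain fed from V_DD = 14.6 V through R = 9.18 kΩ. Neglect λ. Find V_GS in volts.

With gate tied to drain, V_GS = V_DS ≥ V_GS − V_TN, so the device is in saturation.
KCL at the drain: ½ k_n (V_GS − V_TN)² = (V_DD − V_GS)/R.
Let x = V_GS − 0.526. Then 20.8 x² + x − 14.07 = 0, giving x = 0.799 V (positive root), so V_GS = 1.33 V.
I_D = (V_DD − V_GS)/R = (14.6 − 1.33) / 9.18 = 1.45 mA.

V_GS = 1.33 V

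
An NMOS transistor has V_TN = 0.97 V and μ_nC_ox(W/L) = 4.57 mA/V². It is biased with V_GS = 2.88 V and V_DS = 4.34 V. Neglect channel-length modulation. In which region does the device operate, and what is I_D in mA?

V_ov = V_GS − V_TN = 2.88 − 0.97 = 1.91 V.
Since V_DS = 4.34 V ≥ V_ov = 1.91 V, the device is in saturation.
I_D = ½ k_n V_ov² = 0.5 × 4.57 × 1.91² = 8.34 mA.

Saturation; I_D = 8.34 mA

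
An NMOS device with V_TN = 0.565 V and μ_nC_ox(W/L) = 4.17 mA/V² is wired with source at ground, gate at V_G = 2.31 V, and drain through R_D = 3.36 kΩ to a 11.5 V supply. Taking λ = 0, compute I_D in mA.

V_GS = V_G = 2.31 V, so V_ov = 2.31 − 0.565 = 1.75 V.
Assume saturation: I_D = ½ k_n V_ov² = 0.5 × 4.17 × 1.75² = 6.35 mA, giving V_DS = V_DD − I_D R_D = 11.5 − 6.35 × 3.36 = -9.83 V.
But -9.83 V < V_ov = 1.75 V, so the device is actually in triode.
In triode I_D = k_n[V_ov V_DS − ½ V_DS²] and I_D = (V_DD − V_DS)/R_D. Equating: 7.01 V_DS² − 25.45 V_DS + 11.5 = 0, giving V_DS = 0.529 V (the root below V_ov).
I_D = (11.5 − 0.529) / 3.36 = 3.27 mA.

I_D = 3.27 mA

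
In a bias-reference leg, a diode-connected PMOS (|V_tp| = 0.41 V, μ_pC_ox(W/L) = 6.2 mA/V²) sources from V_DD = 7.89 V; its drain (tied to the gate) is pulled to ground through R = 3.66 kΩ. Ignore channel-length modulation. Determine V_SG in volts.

With gate tied to drain, V_SG = V_SD ≥ V_SG − |V_tp|, so the device is in saturation.
KCL at the drain: ½ k_p (V_SG − |V_tp|)² = (V_DD − V_SG)/R.
Let x = V_SG − 0.41. Then 11.3 x² + x − 7.48 = 0, giving x = 0.769 V (positive root), so V_SG = 1.18 V.
I_D = (V_DD − V_SG)/R = (7.89 − 1.18) / 3.66 = 1.83 mA.

V_SG = 1.18 V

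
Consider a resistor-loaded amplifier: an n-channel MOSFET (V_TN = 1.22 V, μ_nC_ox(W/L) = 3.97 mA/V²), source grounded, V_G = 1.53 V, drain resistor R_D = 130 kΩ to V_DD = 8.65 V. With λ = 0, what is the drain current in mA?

I_D = 0.0661 mA

V_GS = V_G = 1.53 V, so V_ov = 1.53 − 1.22 = 0.31 V.
Assume saturation: I_D = ½ k_n V_ov² = 0.5 × 3.97 × 0.31² = 0.191 mA, giving V_DS = V_DD − I_D R_D = 8.65 − 0.191 × 130 = -16.1 V.
But -16.1 V < V_ov = 0.31 V, so the device is actually in triode.
In triode I_D = k_n[V_ov V_DS − ½ V_DS²] and I_D = (V_DD − V_DS)/R_D. Equating: 258 V_DS² − 161 V_DS + 8.65 = 0, giving V_DS = 0.0594 V (the root below V_ov).
I_D = (8.65 − 0.0594) / 130 = 0.0661 mA.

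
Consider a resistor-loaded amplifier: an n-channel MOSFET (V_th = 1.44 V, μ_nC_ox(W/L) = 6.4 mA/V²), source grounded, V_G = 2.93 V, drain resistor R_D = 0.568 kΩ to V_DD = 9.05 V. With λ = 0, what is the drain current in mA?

V_GS = V_G = 2.93 V, so V_ov = 2.93 − 1.44 = 1.49 V.
Assume saturation: I_D = ½ k_n V_ov² = 0.5 × 6.4 × 1.49² = 7.1 mA, giving V_DS = V_DD − I_D R_D = 9.05 − 7.1 × 0.568 = 5.01 V.
V_DS = 5.01 V ≥ V_ov = 1.49 V, confirming saturation.

I_D = 7.10 mA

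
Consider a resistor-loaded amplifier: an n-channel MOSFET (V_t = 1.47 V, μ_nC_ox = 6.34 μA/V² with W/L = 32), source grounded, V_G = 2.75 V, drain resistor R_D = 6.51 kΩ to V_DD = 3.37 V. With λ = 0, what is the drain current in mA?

V_GS = V_G = 2.75 V, so V_ov = 2.75 − 1.47 = 1.28 V.
k_n = μ_nC_ox · (W/L) = 0.2029 mA/V².
Assume saturation: I_D = ½ k_n V_ov² = 0.5 × 0.2029 × 1.28² = 0.166 mA, giving V_DS = V_DD − I_D R_D = 3.37 − 0.166 × 6.51 = 2.29 V.
V_DS = 2.29 V ≥ V_ov = 1.28 V, confirming saturation.

I_D = 0.166 mA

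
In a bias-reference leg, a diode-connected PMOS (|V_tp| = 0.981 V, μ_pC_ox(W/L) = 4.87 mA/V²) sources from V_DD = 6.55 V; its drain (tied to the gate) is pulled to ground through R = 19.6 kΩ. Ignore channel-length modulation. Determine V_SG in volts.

V_SG = 1.31 V

With gate tied to drain, V_SG = V_SD ≥ V_SG − |V_tp|, so the device is in saturation.
KCL at the drain: ½ k_p (V_SG − |V_tp|)² = (V_DD − V_SG)/R.
Let x = V_SG − 0.981. Then 47.7 x² + x − 5.569 = 0, giving x = 0.331 V (positive root), so V_SG = 1.31 V.
I_D = (V_DD − V_SG)/R = (6.55 − 1.31) / 19.6 = 0.267 mA.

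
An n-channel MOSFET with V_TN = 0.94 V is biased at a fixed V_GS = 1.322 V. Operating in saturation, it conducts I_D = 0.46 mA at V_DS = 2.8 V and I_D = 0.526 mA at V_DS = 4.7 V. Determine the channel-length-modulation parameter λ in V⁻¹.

With V_GS fixed, I_D ∝ (1 + λ V_DS) in saturation, so I_D2/I_D1 = (1 + λ V_DS2)/(1 + λ V_DS1).
0.526/0.46 = 1.143 = (1 + 4.7 λ)/(1 + 2.8 λ).
Solving: λ (I_D1 V_DS2 − I_D2 V_DS1) = I_D2 − I_D1, so λ = (0.526 − 0.46) / (0.46 × 4.7 − 0.526 × 2.8) = 0.066 / 0.689 = 0.0958 V⁻¹.

λ = 0.0958 V⁻¹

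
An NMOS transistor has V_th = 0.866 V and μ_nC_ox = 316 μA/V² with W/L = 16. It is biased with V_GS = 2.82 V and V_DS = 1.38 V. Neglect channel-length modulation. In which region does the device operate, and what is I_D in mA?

k_n = μ_nC_ox · (W/L) = 5.056 mA/V².
V_ov = V_GS − V_th = 2.82 − 0.866 = 1.95 V.
Since V_DS = 1.38 V < V_ov = 1.95 V, the device is in the triode region.
I_D = k_n [V_ov · V_DS − ½ V_DS²] = 5.056 × [1.95 × 1.38 − 0.5 × 1.38²] = 8.82 mA.

Triode; I_D = 8.82 mA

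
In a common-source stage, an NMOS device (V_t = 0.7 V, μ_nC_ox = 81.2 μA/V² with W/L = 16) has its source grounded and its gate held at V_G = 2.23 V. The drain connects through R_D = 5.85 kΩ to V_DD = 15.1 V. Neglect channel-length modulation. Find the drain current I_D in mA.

I_D = 1.52 mA

V_GS = V_G = 2.23 V, so V_ov = 2.23 − 0.7 = 1.53 V.
k_n = μ_nC_ox · (W/L) = 1.299 mA/V².
Assume saturation: I_D = ½ k_n V_ov² = 0.5 × 1.299 × 1.53² = 1.52 mA, giving V_DS = V_DD − I_D R_D = 15.1 − 1.52 × 5.85 = 6.2 V.
V_DS = 6.2 V ≥ V_ov = 1.53 V, confirming saturation.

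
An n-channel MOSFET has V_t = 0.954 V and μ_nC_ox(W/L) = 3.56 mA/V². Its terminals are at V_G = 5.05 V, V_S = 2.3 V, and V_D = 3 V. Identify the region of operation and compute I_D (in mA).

Triode; I_D = 3.60 mA

V_GS = V_G − V_S = 5.05 − 2.3 = 2.75 V; V_DS = V_D − V_S = 3 − 2.3 = 0.7 V.
V_ov = V_GS − V_t = 2.75 − 0.954 = 1.8 V.
Since V_DS = 0.7 V < V_ov = 1.8 V, the device is in the triode region.
I_D = k_n [V_ov · V_DS − ½ V_DS²] = 3.56 × [1.8 × 0.7 − 0.5 × 0.7²] = 3.6 mA.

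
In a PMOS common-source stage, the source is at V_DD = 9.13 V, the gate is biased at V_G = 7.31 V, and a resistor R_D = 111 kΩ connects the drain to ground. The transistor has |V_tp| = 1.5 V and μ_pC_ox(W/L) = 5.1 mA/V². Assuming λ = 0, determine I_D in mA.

V_SG = V_DD − V_G = 9.13 − 7.31 = 1.82 V, so V_ov = 1.82 − 1.5 = 0.32 V.
Assume saturation: I_D = ½ k_p V_ov² = 0.5 × 5.1 × 0.32² = 0.261 mA, giving V_SD = V_DD − I_D R_D = 9.13 − 0.261 × 111 = -19.9 V.
But -19.9 V < V_ov = 0.32 V, so the device is actually in triode.
In triode I_D = k_p[V_ov V_SD − ½ V_SD²] and I_D = (V_DD − V_SD)/R_D. Equating: 283 V_SD² − 182.2 V_SD + 9.13 = 0, giving V_SD = 0.0548 V (the root below V_ov).
I_D = (9.13 − 0.0548) / 111 = 0.0818 mA.

I_D = 0.0818 mA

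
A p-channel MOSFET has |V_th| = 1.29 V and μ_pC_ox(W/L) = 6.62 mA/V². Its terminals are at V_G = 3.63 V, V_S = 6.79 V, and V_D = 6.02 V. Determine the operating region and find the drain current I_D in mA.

V_SG = V_S − V_G = 6.79 − 3.63 = 3.16 V; V_SD = V_S − V_D = 6.79 − 6.02 = 0.77 V.
V_ov = V_SG − |V_th| = 3.16 − 1.29 = 1.87 V.
Since V_SD = 0.77 V < V_ov = 1.87 V, the device is in the triode region.
I_D = k_p [V_ov · V_SD − ½ V_SD²] = 6.62 × [1.87 × 0.77 − 0.5 × 0.77²] = 7.57 mA.

Triode; I_D = 7.57 mA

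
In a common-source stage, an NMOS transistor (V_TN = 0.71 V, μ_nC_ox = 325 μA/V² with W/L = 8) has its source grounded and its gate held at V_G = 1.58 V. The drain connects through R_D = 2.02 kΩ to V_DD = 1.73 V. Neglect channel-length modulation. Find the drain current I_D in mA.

V_GS = V_G = 1.58 V, so V_ov = 1.58 − 0.71 = 0.87 V.
k_n = μ_nC_ox · (W/L) = 2.6 mA/V².
Assume saturation: I_D = ½ k_n V_ov² = 0.5 × 2.6 × 0.87² = 0.984 mA, giving V_DS = V_DD − I_D R_D = 1.73 − 0.984 × 2.02 = -0.258 V.
But -0.258 V < V_ov = 0.87 V, so the device is actually in triode.
In triode I_D = k_n[V_ov V_DS − ½ V_DS²] and I_D = (V_DD − V_DS)/R_D. Equating: 2.63 V_DS² − 5.569 V_DS + 1.73 = 0, giving V_DS = 0.378 V (the root below V_ov).
I_D = (1.73 − 0.378) / 2.02 = 0.669 mA.

I_D = 0.669 mA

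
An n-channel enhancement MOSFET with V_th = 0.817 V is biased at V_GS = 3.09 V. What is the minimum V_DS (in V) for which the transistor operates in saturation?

The boundary between triode and saturation is V_DS = V_GS − V_th = V_ov.
V_ov = 3.09 − 0.817 = 2.27 V.

V_DS,sat = 2.27 V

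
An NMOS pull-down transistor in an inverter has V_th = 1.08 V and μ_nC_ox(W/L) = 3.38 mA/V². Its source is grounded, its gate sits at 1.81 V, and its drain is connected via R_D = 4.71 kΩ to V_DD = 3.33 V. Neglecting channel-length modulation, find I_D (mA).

V_GS = V_G = 1.81 V, so V_ov = 1.81 − 1.08 = 0.73 V.
Assume saturation: I_D = ½ k_n V_ov² = 0.5 × 3.38 × 0.73² = 0.901 mA, giving V_DS = V_DD − I_D R_D = 3.33 − 0.901 × 4.71 = -0.912 V.
But -0.912 V < V_ov = 0.73 V, so the device is actually in triode.
In triode I_D = k_n[V_ov V_DS − ½ V_DS²] and I_D = (V_DD − V_DS)/R_D. Equating: 7.96 V_DS² − 12.62 V_DS + 3.33 = 0, giving V_DS = 0.334 V (the root below V_ov).
I_D = (3.33 − 0.334) / 4.71 = 0.636 mA.

I_D = 0.636 mA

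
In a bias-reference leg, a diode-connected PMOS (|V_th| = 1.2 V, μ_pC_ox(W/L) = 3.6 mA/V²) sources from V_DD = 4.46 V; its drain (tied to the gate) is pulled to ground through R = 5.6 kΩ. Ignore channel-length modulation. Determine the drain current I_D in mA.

With gate tied to drain, V_SG = V_SD ≥ V_SG − |V_th|, so the device is in saturation.
KCL at the drain: ½ k_p (V_SG − |V_th|)² = (V_DD − V_SG)/R.
Let x = V_SG − 1.2. Then 10.1 x² + x − 3.26 = 0, giving x = 0.521 V (positive root), so V_SG = 1.72 V.
I_D = (V_DD − V_SG)/R = (4.46 − 1.72) / 5.6 = 0.489 mA.

I_D = 0.489 mA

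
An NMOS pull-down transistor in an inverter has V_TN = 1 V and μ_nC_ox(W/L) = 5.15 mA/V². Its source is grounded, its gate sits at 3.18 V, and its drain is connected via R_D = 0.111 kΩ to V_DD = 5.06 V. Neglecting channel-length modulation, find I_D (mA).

V_GS = V_G = 3.18 V, so V_ov = 3.18 − 1 = 2.18 V.
Assume saturation: I_D = ½ k_n V_ov² = 0.5 × 5.15 × 2.18² = 12.2 mA, giving V_DS = V_DD − I_D R_D = 5.06 − 12.2 × 0.111 = 3.7 V.
V_DS = 3.7 V ≥ V_ov = 2.18 V, confirming saturation.

I_D = 12.2 mA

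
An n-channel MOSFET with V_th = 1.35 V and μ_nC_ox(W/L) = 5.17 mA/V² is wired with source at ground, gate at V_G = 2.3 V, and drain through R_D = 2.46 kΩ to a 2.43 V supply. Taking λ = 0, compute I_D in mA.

V_GS = V_G = 2.3 V, so V_ov = 2.3 − 1.35 = 0.95 V.
Assume saturation: I_D = ½ k_n V_ov² = 0.5 × 5.17 × 0.95² = 2.33 mA, giving V_DS = V_DD − I_D R_D = 2.43 − 2.33 × 2.46 = -3.31 V.
But -3.31 V < V_ov = 0.95 V, so the device is actually in triode.
In triode I_D = k_n[V_ov V_DS − ½ V_DS²] and I_D = (V_DD − V_DS)/R_D. Equating: 6.36 V_DS² − 13.08 V_DS + 2.43 = 0, giving V_DS = 0.206 V (the root below V_ov).
I_D = (2.43 − 0.206) / 2.46 = 0.904 mA.

I_D = 0.904 mA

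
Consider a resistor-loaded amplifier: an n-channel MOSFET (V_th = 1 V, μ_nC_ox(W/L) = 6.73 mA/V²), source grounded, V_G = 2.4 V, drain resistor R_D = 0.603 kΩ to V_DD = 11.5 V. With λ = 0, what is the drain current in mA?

I_D = 6.60 mA

V_GS = V_G = 2.4 V, so V_ov = 2.4 − 1 = 1.4 V.
Assume saturation: I_D = ½ k_n V_ov² = 0.5 × 6.73 × 1.4² = 6.6 mA, giving V_DS = V_DD − I_D R_D = 11.5 − 6.6 × 0.603 = 7.52 V.
V_DS = 7.52 V ≥ V_ov = 1.4 V, confirming saturation.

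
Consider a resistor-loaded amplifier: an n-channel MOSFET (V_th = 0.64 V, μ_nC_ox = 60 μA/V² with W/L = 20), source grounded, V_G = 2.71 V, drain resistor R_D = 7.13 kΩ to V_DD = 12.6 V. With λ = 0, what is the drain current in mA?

V_GS = V_G = 2.71 V, so V_ov = 2.71 − 0.64 = 2.07 V.
k_n = μ_nC_ox · (W/L) = 1.2 mA/V².
Assume saturation: I_D = ½ k_n V_ov² = 0.5 × 1.2 × 2.07² = 2.57 mA, giving V_DS = V_DD − I_D R_D = 12.6 − 2.57 × 7.13 = -5.73 V.
But -5.73 V < V_ov = 2.07 V, so the device is actually in triode.
In triode I_D = k_n[V_ov V_DS − ½ V_DS²] and I_D = (V_DD − V_DS)/R_D. Equating: 4.28 V_DS² − 18.71 V_DS + 12.6 = 0, giving V_DS = 0.831 V (the root below V_ov).
I_D = (12.6 − 0.831) / 7.13 = 1.65 mA.

I_D = 1.65 mA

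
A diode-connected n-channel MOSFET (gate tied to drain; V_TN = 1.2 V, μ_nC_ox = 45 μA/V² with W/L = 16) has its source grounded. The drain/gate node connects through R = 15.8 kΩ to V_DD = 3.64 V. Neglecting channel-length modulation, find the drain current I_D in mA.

With gate tied to drain, V_GS = V_DS ≥ V_GS − V_TN, so the device is in saturation.
k_n = μ_nC_ox · (W/L) = 0.72 mA/V².
KCL at the drain: ½ k_n (V_GS − V_TN)² = (V_DD − V_GS)/R.
Let x = V_GS − 1.2. Then 5.69 x² + x − 2.44 = 0, giving x = 0.573 V (positive root), so V_GS = 1.77 V.
I_D = (V_DD − V_GS)/R = (3.64 − 1.77) / 15.8 = 0.118 mA.

I_D = 0.118 mA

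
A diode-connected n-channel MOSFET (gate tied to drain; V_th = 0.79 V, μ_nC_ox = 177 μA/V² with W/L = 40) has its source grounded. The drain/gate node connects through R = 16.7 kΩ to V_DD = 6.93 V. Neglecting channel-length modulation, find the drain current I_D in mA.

I_D = 0.349 mA

With gate tied to drain, V_GS = V_DS ≥ V_GS − V_th, so the device is in saturation.
k_n = μ_nC_ox · (W/L) = 7.08 mA/V².
KCL at the drain: ½ k_n (V_GS − V_th)² = (V_DD − V_GS)/R.
Let x = V_GS − 0.79. Then 59.1 x² + x − 6.14 = 0, giving x = 0.314 V (positive root), so V_GS = 1.1 V.
I_D = (V_DD − V_GS)/R = (6.93 − 1.1) / 16.7 = 0.349 mA.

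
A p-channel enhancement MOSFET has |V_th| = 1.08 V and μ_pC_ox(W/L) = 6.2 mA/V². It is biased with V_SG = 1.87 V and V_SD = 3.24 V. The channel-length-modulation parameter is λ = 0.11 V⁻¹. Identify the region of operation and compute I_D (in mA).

V_ov = V_SG − |V_th| = 1.87 − 1.08 = 0.79 V.
Since V_SD = 3.24 V ≥ V_ov = 0.79 V, the device is in saturation.
I_D = ½ k_p V_ov² (1 + λ V_SD) = 0.5 × 6.2 × 0.79² × (1 + 0.11 × 3.24) = 2.62 mA.

Saturation; I_D = 2.62 mA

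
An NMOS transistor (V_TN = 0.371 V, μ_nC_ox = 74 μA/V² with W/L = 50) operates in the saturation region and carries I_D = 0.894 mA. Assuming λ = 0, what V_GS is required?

V_GS = 1.07 V

k_n = μ_nC_ox · (W/L) = 3.7 mA/V².
In saturation I_D = ½ k_n (V_GS − V_TN)², so V_GS − V_TN = √(2 I_D / k_n) = √(2 × 0.894 / 3.7) = 0.695 V.
V_GS = 0.371 + 0.695 = 1.07 V.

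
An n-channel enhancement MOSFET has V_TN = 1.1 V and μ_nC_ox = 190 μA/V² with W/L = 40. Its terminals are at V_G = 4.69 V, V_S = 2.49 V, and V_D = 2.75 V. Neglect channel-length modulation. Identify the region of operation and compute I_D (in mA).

Triode; I_D = 1.92 mA

V_GS = V_G − V_S = 4.69 − 2.49 = 2.2 V; V_DS = V_D − V_S = 2.75 − 2.49 = 0.26 V.
k_n = μ_nC_ox · (W/L) = 7.6 mA/V².
V_ov = V_GS − V_TN = 2.2 − 1.1 = 1.1 V.
Since V_DS = 0.26 V < V_ov = 1.1 V, the device is in the triode region.
I_D = k_n [V_ov · V_DS − ½ V_DS²] = 7.6 × [1.1 × 0.26 − 0.5 × 0.26²] = 1.92 mA.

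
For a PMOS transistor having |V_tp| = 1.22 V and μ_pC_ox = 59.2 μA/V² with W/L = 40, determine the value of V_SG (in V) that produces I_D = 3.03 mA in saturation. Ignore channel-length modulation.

k_p = μ_pC_ox · (W/L) = 2.368 mA/V².
In saturation I_D = ½ k_p (V_SG − |V_tp|)², so V_SG − |V_tp| = √(2 I_D / k_p) = √(2 × 3.03 / 2.368) = 1.6 V.
V_SG = 1.22 + 1.6 = 2.82 V.

V_SG = 2.82 V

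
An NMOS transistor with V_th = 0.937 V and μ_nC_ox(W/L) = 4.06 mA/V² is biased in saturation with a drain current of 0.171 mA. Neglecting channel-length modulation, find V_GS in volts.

V_GS = 1.23 V

In saturation I_D = ½ k_n (V_GS − V_th)², so V_GS − V_th = √(2 I_D / k_n) = √(2 × 0.171 / 4.06) = 0.29 V.
V_GS = 0.937 + 0.29 = 1.23 V.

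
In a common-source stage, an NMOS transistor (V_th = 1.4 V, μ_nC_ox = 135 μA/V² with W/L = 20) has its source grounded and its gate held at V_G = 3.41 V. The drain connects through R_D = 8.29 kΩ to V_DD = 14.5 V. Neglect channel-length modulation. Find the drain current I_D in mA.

V_GS = V_G = 3.41 V, so V_ov = 3.41 − 1.4 = 2.01 V.
k_n = μ_nC_ox · (W/L) = 2.7 mA/V².
Assume saturation: I_D = ½ k_n V_ov² = 0.5 × 2.7 × 2.01² = 5.45 mA, giving V_DS = V_DD − I_D R_D = 14.5 − 5.45 × 8.29 = -30.7 V.
But -30.7 V < V_ov = 2.01 V, so the device is actually in triode.
In triode I_D = k_n[V_ov V_DS − ½ V_DS²] and I_D = (V_DD − V_DS)/R_D. Equating: 11.2 V_DS² − 45.99 V_DS + 14.5 = 0, giving V_DS = 0.344 V (the root below V_ov).
I_D = (14.5 − 0.344) / 8.29 = 1.71 mA.

I_D = 1.71 mA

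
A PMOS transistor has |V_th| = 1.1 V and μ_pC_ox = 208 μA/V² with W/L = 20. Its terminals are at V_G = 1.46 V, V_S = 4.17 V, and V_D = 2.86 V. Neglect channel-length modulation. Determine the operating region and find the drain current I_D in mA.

V_SG = V_S − V_G = 4.17 − 1.46 = 2.71 V; V_SD = V_S − V_D = 4.17 − 2.86 = 1.31 V.
k_p = μ_pC_ox · (W/L) = 4.16 mA/V².
V_ov = V_SG − |V_th| = 2.71 − 1.1 = 1.61 V.
Since V_SD = 1.31 V < V_ov = 1.61 V, the device is in the triode region.
I_D = k_p [V_ov · V_SD − ½ V_SD²] = 4.16 × [1.61 × 1.31 − 0.5 × 1.31²] = 5.2 mA.

Triode; I_D = 5.20 mA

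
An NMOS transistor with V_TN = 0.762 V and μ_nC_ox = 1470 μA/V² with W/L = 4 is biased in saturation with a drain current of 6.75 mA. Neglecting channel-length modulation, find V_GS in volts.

k_n = μ_nC_ox · (W/L) = 5.88 mA/V².
In saturation I_D = ½ k_n (V_GS − V_TN)², so V_GS − V_TN = √(2 I_D / k_n) = √(2 × 6.75 / 5.88) = 1.52 V.
V_GS = 0.762 + 1.52 = 2.28 V.

V_GS = 2.28 V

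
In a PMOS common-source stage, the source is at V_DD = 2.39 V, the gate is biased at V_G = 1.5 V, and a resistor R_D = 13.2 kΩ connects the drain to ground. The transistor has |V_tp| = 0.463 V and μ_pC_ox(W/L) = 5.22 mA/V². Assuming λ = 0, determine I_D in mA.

I_D = 0.174 mA

V_SG = V_DD − V_G = 2.39 − 1.5 = 0.89 V, so V_ov = 0.89 − 0.463 = 0.427 V.
Assume saturation: I_D = ½ k_p V_ov² = 0.5 × 5.22 × 0.427² = 0.476 mA, giving V_SD = V_DD − I_D R_D = 2.39 − 0.476 × 13.2 = -3.89 V.
But -3.89 V < V_ov = 0.427 V, so the device is actually in triode.
In triode I_D = k_p[V_ov V_SD − ½ V_SD²] and I_D = (V_DD − V_SD)/R_D. Equating: 34.5 V_SD² − 30.42 V_SD + 2.39 = 0, giving V_SD = 0.0872 V (the root below V_ov).
I_D = (2.39 − 0.0872) / 13.2 = 0.174 mA.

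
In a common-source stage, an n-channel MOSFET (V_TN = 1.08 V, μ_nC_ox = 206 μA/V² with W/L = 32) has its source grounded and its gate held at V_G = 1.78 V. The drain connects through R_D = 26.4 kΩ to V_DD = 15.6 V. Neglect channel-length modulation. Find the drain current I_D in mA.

V_GS = V_G = 1.78 V, so V_ov = 1.78 − 1.08 = 0.7 V.
k_n = μ_nC_ox · (W/L) = 6.592 mA/V².
Assume saturation: I_D = ½ k_n V_ov² = 0.5 × 6.592 × 0.7² = 1.62 mA, giving V_DS = V_DD − I_D R_D = 15.6 − 1.62 × 26.4 = -27 V.
But -27 V < V_ov = 0.7 V, so the device is actually in triode.
In triode I_D = k_n[V_ov V_DS − ½ V_DS²] and I_D = (V_DD − V_DS)/R_D. Equating: 87 V_DS² − 122.8 V_DS + 15.6 = 0, giving V_DS = 0.141 V (the root below V_ov).
I_D = (15.6 − 0.141) / 26.4 = 0.586 mA.

I_D = 0.586 mA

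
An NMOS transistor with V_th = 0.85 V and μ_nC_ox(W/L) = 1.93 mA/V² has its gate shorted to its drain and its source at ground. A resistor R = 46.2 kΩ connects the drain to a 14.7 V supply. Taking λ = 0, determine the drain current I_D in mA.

I_D = 0.288 mA

With gate tied to drain, V_GS = V_DS ≥ V_GS − V_th, so the device is in saturation.
KCL at the drain: ½ k_n (V_GS − V_th)² = (V_DD − V_GS)/R.
Let x = V_GS − 0.85. Then 44.6 x² + x − 13.85 = 0, giving x = 0.546 V (positive root), so V_GS = 1.4 V.
I_D = (V_DD − V_GS)/R = (14.7 − 1.4) / 46.2 = 0.288 mA.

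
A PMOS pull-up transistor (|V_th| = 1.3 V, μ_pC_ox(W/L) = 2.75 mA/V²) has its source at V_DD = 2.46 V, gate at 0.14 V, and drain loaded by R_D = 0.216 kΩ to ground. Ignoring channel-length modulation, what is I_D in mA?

V_SG = V_DD − V_G = 2.46 − 0.14 = 2.32 V, so V_ov = 2.32 − 1.3 = 1.02 V.
Assume saturation: I_D = ½ k_p V_ov² = 0.5 × 2.75 × 1.02² = 1.43 mA, giving V_SD = V_DD − I_D R_D = 2.46 − 1.43 × 0.216 = 2.15 V.
V_SD = 2.15 V ≥ V_ov = 1.02 V, confirming saturation.

I_D = 1.43 mA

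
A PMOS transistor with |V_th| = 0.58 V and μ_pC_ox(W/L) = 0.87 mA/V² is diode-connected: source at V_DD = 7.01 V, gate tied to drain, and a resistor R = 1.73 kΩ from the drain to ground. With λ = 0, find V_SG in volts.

With gate tied to drain, V_SG = V_SD ≥ V_SG − |V_th|, so the device is in saturation.
KCL at the drain: ½ k_p (V_SG − |V_th|)² = (V_DD − V_SG)/R.
Let x = V_SG − 0.58. Then 0.753 x² + x − 6.43 = 0, giving x = 2.33 V (positive root), so V_SG = 2.91 V.
I_D = (V_DD − V_SG)/R = (7.01 − 2.91) / 1.73 = 2.37 mA.

V_SG = 2.91 V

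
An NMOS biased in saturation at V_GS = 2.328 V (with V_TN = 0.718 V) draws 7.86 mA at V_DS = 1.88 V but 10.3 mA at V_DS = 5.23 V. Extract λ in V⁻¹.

With V_GS fixed, I_D ∝ (1 + λ V_DS) in saturation, so I_D2/I_D1 = (1 + λ V_DS2)/(1 + λ V_DS1).
10.3/7.86 = 1.31 = (1 + 5.23 λ)/(1 + 1.88 λ).
Solving: λ (I_D1 V_DS2 − I_D2 V_DS1) = I_D2 − I_D1, so λ = (10.3 − 7.86) / (7.86 × 5.23 − 10.3 × 1.88) = 2.44 / 21.7 = 0.112 V⁻¹.

λ = 0.112 V⁻¹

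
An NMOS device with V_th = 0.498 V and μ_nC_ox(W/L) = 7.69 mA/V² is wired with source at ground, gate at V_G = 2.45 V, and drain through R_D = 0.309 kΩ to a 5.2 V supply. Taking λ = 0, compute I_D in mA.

I_D = 12.8 mA

V_GS = V_G = 2.45 V, so V_ov = 2.45 − 0.498 = 1.95 V.
Assume saturation: I_D = ½ k_n V_ov² = 0.5 × 7.69 × 1.95² = 14.7 mA, giving V_DS = V_DD − I_D R_D = 5.2 − 14.7 × 0.309 = 0.673 V.
But 0.673 V < V_ov = 1.95 V, so the device is actually in triode.
In triode I_D = k_n[V_ov V_DS − ½ V_DS²] and I_D = (V_DD − V_DS)/R_D. Equating: 1.19 V_DS² − 5.638 V_DS + 5.2 = 0, giving V_DS = 1.25 V (the root below V_ov).
I_D = (5.2 − 1.25) / 0.309 = 12.8 mA.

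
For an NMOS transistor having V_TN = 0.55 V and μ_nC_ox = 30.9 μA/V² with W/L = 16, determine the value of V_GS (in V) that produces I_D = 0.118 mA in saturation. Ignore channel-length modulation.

V_GS = 1.24 V

k_n = μ_nC_ox · (W/L) = 0.4944 mA/V².
In saturation I_D = ½ k_n (V_GS − V_TN)², so V_GS − V_TN = √(2 I_D / k_n) = √(2 × 0.118 / 0.4944) = 0.691 V.
V_GS = 0.55 + 0.691 = 1.24 V.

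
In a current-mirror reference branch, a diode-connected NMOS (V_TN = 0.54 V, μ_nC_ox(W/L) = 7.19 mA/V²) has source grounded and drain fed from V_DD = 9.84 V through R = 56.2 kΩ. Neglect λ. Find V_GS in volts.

With gate tied to drain, V_GS = V_DS ≥ V_GS − V_TN, so the device is in saturation.
KCL at the drain: ½ k_n (V_GS − V_TN)² = (V_DD − V_GS)/R.
Let x = V_GS − 0.54. Then 202 x² + x − 9.3 = 0, giving x = 0.212 V (positive root), so V_GS = 0.752 V.
I_D = (V_DD − V_GS)/R = (9.84 − 0.752) / 56.2 = 0.162 mA.

V_GS = 0.752 V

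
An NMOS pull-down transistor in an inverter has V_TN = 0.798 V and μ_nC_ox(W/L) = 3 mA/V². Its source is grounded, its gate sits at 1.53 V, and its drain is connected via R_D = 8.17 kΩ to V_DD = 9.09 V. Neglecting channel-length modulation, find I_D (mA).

V_GS = V_G = 1.53 V, so V_ov = 1.53 − 0.798 = 0.732 V.
Assume saturation: I_D = ½ k_n V_ov² = 0.5 × 3 × 0.732² = 0.804 mA, giving V_DS = V_DD − I_D R_D = 9.09 − 0.804 × 8.17 = 2.52 V.
V_DS = 2.52 V ≥ V_ov = 0.732 V, confirming saturation.

I_D = 0.804 mA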